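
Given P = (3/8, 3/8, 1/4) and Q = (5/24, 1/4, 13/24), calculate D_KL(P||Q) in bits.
0.2585 bits

KL divergence: D_KL(P||Q) = Σ p(x) log(p(x)/q(x))

Computing term by term:
  x=0: 3/8 × log_2[(3/8)/(5/24)] = 3/8 × 0.8480 = 0.3180
  x=1: 3/8 × log_2[(3/8)/(1/4)] = 3/8 × 0.5850 = 0.2194
  x=2: 1/4 × log_2[(1/4)/(13/24)] = 1/4 × -1.1155 = -0.2789

D_KL(P||Q) = 0.2585 bits

Note: KL divergence is always non-negative and equals 0 iff P = Q.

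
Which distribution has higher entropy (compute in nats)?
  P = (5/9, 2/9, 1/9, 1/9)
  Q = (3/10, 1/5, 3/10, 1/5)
Q

Computing entropies in nats:
H(P) = 1.1491
H(Q) = 1.3662

Distribution Q has higher entropy.

Intuition: The distribution closer to uniform (more spread out) has higher entropy.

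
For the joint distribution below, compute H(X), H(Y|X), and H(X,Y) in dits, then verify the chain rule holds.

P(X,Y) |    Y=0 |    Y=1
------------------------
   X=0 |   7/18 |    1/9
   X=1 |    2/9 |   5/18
H(X,Y) = 0.5652, H(X) = 0.3010, H(Y|X) = 0.2642 (all in dits)

Chain rule: H(X,Y) = H(X) + H(Y|X)

Left side — joint entropy directly:
H(X,Y) = -Σ p(x,y) log p(x,y) = 0.5652 dits

Right side — compute H(Y|X) from the conditional distributions:
P(X) = (1/2, 1/2), so H(X) = 0.3010 dits
H(Y|X) = Σ_x P(X=x) · H(Y|X=x):
  P(Y|X=0) = (7/9, 2/9), H(Y|X=0) = 0.2300, weight P(X=0) = 1/2
  P(Y|X=1) = (4/9, 5/9), H(Y|X=1) = 0.2983, weight P(X=1) = 1/2
H(Y|X) = 0.2642 dits

H(X) + H(Y|X) = 0.3010 + 0.2642 = 0.5652 dits

Both sides equal 0.5652 dits. ✓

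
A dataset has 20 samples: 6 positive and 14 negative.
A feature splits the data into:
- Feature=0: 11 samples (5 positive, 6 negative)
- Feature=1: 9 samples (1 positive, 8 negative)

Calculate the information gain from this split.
0.1081 bits

Information Gain = H(Y) - H(Y|Feature)

Before split:
P(positive) = 6/20 = 0.3000
H(Y) = 0.8813 bits

After split:
Feature=0: H = 0.9940 bits (weight = 11/20)
Feature=1: H = 0.5033 bits (weight = 9/20)
H(Y|Feature) = (11/20)×0.9940 + (9/20)×0.5033 = 0.7732 bits

Information Gain = 0.8813 - 0.7732 = 0.1081 bits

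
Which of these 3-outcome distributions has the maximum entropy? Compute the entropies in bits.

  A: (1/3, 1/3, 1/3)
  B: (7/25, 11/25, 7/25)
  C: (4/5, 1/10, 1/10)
A

For a discrete distribution over n outcomes, entropy is maximized by the uniform distribution.

Computing entropies:
H(A) = 1.5850 bits
H(B) = 1.5496 bits
H(C) = 0.9219 bits

The uniform distribution (where all probabilities equal 1/3) achieves the maximum entropy of log_2(3) = 1.5850 bits.

Distribution A has the highest entropy.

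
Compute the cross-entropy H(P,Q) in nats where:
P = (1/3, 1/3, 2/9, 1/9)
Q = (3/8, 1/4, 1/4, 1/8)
1.3282 nats

Cross-entropy: H(P,Q) = -Σ p(x) log q(x)

Alternatively: H(P,Q) = H(P) + D_KL(P||Q)
H(P) = 1.3108 nats
D_KL(P||Q) = 0.0174 nats

H(P,Q) = 1.3108 + 0.0174 = 1.3282 nats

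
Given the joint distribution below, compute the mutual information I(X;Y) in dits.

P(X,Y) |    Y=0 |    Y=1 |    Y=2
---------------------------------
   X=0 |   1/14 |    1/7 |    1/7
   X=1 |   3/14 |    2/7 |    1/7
0.0088 dits

Mutual information: I(X;Y) = H(X) + H(Y) - H(X,Y)

Marginals:
P(X) = (5/14, 9/14), H(X) = 0.2831 dits
P(Y) = (2/7, 3/7, 2/7), H(Y) = 0.4686 dits

Joint entropy: H(X,Y) = 0.7429 dits

I(X;Y) = 0.2831 + 0.4686 - 0.7429 = 0.0088 dits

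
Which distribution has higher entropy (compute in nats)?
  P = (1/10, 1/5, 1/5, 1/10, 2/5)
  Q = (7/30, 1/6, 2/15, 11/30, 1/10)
Q

Computing entropies in nats:
H(P) = 1.4708
H(Q) = 1.5050

Distribution Q has higher entropy.

Intuition: The distribution closer to uniform (more spread out) has higher entropy.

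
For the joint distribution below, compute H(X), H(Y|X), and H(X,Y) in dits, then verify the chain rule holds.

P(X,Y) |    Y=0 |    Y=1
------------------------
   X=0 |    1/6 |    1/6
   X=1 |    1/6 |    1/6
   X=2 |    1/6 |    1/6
H(X,Y) = 0.7782, H(X) = 0.4771, H(Y|X) = 0.3010 (all in dits)

Chain rule: H(X,Y) = H(X) + H(Y|X)

Left side — joint entropy directly:
H(X,Y) = -Σ p(x,y) log p(x,y) = 0.7782 dits

Right side — compute H(Y|X) from the conditional distributions:
P(X) = (1/3, 1/3, 1/3), so H(X) = 0.4771 dits
H(Y|X) = Σ_x P(X=x) · H(Y|X=x):
  P(Y|X=0) = (1/2, 1/2), H(Y|X=0) = 0.3010, weight P(X=0) = 1/3
  P(Y|X=1) = (1/2, 1/2), H(Y|X=1) = 0.3010, weight P(X=1) = 1/3
  P(Y|X=2) = (1/2, 1/2), H(Y|X=2) = 0.3010, weight P(X=2) = 1/3
H(Y|X) = 0.3010 dits

H(X) + H(Y|X) = 0.4771 + 0.3010 = 0.7782 dits

Both sides equal 0.7782 dits. ✓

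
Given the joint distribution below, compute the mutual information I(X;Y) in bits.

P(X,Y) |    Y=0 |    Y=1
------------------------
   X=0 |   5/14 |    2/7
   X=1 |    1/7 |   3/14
0.0161 bits

Mutual information: I(X;Y) = H(X) + H(Y) - H(X,Y)

Marginals:
P(X) = (9/14, 5/14), H(X) = 0.9403 bits
P(Y) = (1/2, 1/2), H(Y) = 1.0000 bits

Joint entropy: H(X,Y) = 1.9242 bits

I(X;Y) = 0.9403 + 1.0000 - 1.9242 = 0.0161 bits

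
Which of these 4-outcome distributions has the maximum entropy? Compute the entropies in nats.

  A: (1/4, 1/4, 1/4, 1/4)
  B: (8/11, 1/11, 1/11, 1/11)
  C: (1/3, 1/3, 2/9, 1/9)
A

For a discrete distribution over n outcomes, entropy is maximized by the uniform distribution.

Computing entropies:
H(A) = 1.3863 nats
H(B) = 0.8856 nats
H(C) = 1.3108 nats

The uniform distribution (where all probabilities equal 1/4) achieves the maximum entropy of log_e(4) = 1.3863 nats.

Distribution A has the highest entropy.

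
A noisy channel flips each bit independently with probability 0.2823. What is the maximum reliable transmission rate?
0.1414 bits

For a binary symmetric channel (BSC) with error probability p:
Capacity C = 1 - H(p) bits per symbol

where H(p) = -p log₂(p) - (1-p) log₂(1-p) is the binary entropy function.

H(0.2823) = 0.8586 bits
C = 1 - 0.8586 = 0.1414 bits per symbol

This means we can reliably transmit up to 0.1414 bits of information per channel use.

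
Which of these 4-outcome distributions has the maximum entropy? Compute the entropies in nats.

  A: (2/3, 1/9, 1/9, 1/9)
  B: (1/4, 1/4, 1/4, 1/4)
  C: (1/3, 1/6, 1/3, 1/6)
B

For a discrete distribution over n outcomes, entropy is maximized by the uniform distribution.

Computing entropies:
H(A) = 1.0027 nats
H(B) = 1.3863 nats
H(C) = 1.3297 nats

The uniform distribution (where all probabilities equal 1/4) achieves the maximum entropy of log_e(4) = 1.3863 nats.

Distribution B has the highest entropy.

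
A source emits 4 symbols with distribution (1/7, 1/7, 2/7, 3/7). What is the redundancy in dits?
0.0475 dits

Redundancy measures how far a source is from maximum entropy:
R = H_max - H(X)

Maximum entropy for 4 symbols: H_max = log_10(4) = 0.6021 dits
Actual entropy: H(X) = 0.5546 dits
Redundancy: R = 0.6021 - 0.5546 = 0.0475 dits

This redundancy represents potential for compression: the source could be compressed by 0.0475 dits per symbol.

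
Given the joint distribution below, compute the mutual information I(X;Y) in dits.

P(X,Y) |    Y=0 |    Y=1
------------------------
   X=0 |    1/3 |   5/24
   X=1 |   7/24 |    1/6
0.0001 dits

Mutual information: I(X;Y) = H(X) + H(Y) - H(X,Y)

Marginals:
P(X) = (13/24, 11/24), H(X) = 0.2995 dits
P(Y) = (5/8, 3/8), H(Y) = 0.2873 dits

Joint entropy: H(X,Y) = 0.5867 dits

I(X;Y) = 0.2995 + 0.2873 - 0.5867 = 0.0001 dits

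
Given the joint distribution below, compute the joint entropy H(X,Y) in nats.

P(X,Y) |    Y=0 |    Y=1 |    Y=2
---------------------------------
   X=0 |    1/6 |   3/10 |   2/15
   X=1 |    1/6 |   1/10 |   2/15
1.7260 nats

Joint entropy is H(X,Y) = -Σ_{x,y} p(x,y) log p(x,y).

Summing over all non-zero entries:
H(X,Y) = -[1/6·log_e(1/6) + 3/10·log_e(3/10) + 2/15·log_e(2/15) + 1/6·log_e(1/6) + 1/10·log_e(1/10) + 2/15·log_e(2/15)]
H(X,Y) = 1.7260 nats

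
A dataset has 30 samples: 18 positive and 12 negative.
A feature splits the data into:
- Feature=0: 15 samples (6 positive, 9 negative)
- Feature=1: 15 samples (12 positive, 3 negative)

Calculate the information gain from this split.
0.1245 bits

Information Gain = H(Y) - H(Y|Feature)

Before split:
P(positive) = 18/30 = 0.6000
H(Y) = 0.9710 bits

After split:
Feature=0: H = 0.9710 bits (weight = 15/30)
Feature=1: H = 0.7219 bits (weight = 15/30)
H(Y|Feature) = (15/30)×0.9710 + (15/30)×0.7219 = 0.8464 bits

Information Gain = 0.9710 - 0.8464 = 0.1245 bits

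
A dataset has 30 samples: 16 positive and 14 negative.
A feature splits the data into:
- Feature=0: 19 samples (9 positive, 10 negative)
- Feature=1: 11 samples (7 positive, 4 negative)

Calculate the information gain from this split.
0.0180 bits

Information Gain = H(Y) - H(Y|Feature)

Before split:
P(positive) = 16/30 = 0.5333
H(Y) = 0.9968 bits

After split:
Feature=0: H = 0.9980 bits (weight = 19/30)
Feature=1: H = 0.9457 bits (weight = 11/30)
H(Y|Feature) = (19/30)×0.9980 + (11/30)×0.9457 = 0.9788 bits

Information Gain = 0.9968 - 0.9788 = 0.0180 bits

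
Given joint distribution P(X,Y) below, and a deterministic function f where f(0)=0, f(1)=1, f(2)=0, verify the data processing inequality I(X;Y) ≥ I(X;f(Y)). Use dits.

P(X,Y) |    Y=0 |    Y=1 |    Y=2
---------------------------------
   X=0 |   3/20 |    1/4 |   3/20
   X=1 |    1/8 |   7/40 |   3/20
I(X;Y) = 0.0012, I(X;f(Y)) = 0.0010, inequality holds: 0.0012 ≥ 0.0010

Data Processing Inequality: For any Markov chain X → Y → Z, we have I(X;Y) ≥ I(X;Z).

Here Z = f(Y) is a deterministic function of Y, forming X → Y → Z.

Original I(X;Y) = 0.0012 dits

After applying f:
P(X,Z) where Z=f(Y):
- P(X,Z=0) = P(X,Y=0) + P(X,Y=2)
- P(X,Z=1) = P(X,Y=1)

I(X;Z) = I(X;f(Y)) = 0.0010 dits

Verification: 0.0012 ≥ 0.0010 ✓

Information cannot be created by processing; the function f can only lose information about X.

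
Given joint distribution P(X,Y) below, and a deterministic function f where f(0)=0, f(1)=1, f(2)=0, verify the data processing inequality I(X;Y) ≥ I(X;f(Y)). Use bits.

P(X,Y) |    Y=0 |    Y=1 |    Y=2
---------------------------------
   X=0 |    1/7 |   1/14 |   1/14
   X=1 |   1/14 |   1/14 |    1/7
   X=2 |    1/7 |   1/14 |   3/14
I(X;Y) = 0.0481, I(X;f(Y)) = 0.0074, inequality holds: 0.0481 ≥ 0.0074

Data Processing Inequality: For any Markov chain X → Y → Z, we have I(X;Y) ≥ I(X;Z).

Here Z = f(Y) is a deterministic function of Y, forming X → Y → Z.

Original I(X;Y) = 0.0481 bits

After applying f:
P(X,Z) where Z=f(Y):
- P(X,Z=0) = P(X,Y=0) + P(X,Y=2)
- P(X,Z=1) = P(X,Y=1)

I(X;Z) = I(X;f(Y)) = 0.0074 bits

Verification: 0.0481 ≥ 0.0074 ✓

Information cannot be created by processing; the function f can only lose information about X.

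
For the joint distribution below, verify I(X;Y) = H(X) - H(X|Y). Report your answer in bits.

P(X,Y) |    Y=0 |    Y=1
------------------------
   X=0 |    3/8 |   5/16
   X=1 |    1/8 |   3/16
I(X;Y) = 0.0132 bits

Mutual information has multiple equivalent forms:
- I(X;Y) = H(X) - H(X|Y)
- I(X;Y) = H(Y) - H(Y|X)
- I(X;Y) = H(X) + H(Y) - H(X,Y)

Computing all quantities:
H(X) = 0.8960, H(Y) = 1.0000, H(X,Y) = 1.8829
H(X|Y) = 0.8829, H(Y|X) = 0.9868

Verification:
H(X) - H(X|Y) = 0.8960 - 0.8829 = 0.0132
H(Y) - H(Y|X) = 1.0000 - 0.9868 = 0.0132
H(X) + H(Y) - H(X,Y) = 0.8960 + 1.0000 - 1.8829 = 0.0132

All forms give I(X;Y) = 0.0132 bits. ✓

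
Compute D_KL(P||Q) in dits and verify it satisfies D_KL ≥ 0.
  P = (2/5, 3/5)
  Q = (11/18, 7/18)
0.0394 dits

KL divergence satisfies the Gibbs inequality: D_KL(P||Q) ≥ 0 for all distributions P, Q.

D_KL(P||Q) = Σ p(x) log(p(x)/q(x))
Term by term:
  x=0: 2/5 × log_10[(2/5)/(11/18)] = -0.0736
  x=1: 3/5 × log_10[(3/5)/(7/18)] = 0.1130
D_KL(P||Q) = 0.0394 dits

D_KL(P||Q) = 0.0394 ≥ 0 ✓

This non-negativity is a fundamental property: relative entropy cannot be negative because it measures how different Q is from P.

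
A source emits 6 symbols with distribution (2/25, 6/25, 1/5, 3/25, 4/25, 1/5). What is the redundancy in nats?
0.0558 nats

Redundancy measures how far a source is from maximum entropy:
R = H_max - H(X)

Maximum entropy for 6 symbols: H_max = log_e(6) = 1.7918 nats
Actual entropy: H(X) = 1.7360 nats
Redundancy: R = 1.7918 - 1.7360 = 0.0558 nats

This redundancy represents potential for compression: the source could be compressed by 0.0558 nats per symbol.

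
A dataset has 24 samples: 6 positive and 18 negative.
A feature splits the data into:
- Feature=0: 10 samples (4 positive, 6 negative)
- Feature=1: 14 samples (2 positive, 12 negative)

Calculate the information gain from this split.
0.0616 bits

Information Gain = H(Y) - H(Y|Feature)

Before split:
P(positive) = 6/24 = 0.2500
H(Y) = 0.8113 bits

After split:
Feature=0: H = 0.9710 bits (weight = 10/24)
Feature=1: H = 0.5917 bits (weight = 14/24)
H(Y|Feature) = (10/24)×0.9710 + (14/24)×0.5917 = 0.7497 bits

Information Gain = 0.8113 - 0.7497 = 0.0616 bits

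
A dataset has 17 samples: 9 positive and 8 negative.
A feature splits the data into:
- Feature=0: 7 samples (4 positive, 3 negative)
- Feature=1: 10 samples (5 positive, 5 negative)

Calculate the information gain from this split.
0.0036 bits

Information Gain = H(Y) - H(Y|Feature)

Before split:
P(positive) = 9/17 = 0.5294
H(Y) = 0.9975 bits

After split:
Feature=0: H = 0.9852 bits (weight = 7/17)
Feature=1: H = 1.0000 bits (weight = 10/17)
H(Y|Feature) = (7/17)×0.9852 + (10/17)×1.0000 = 0.9939 bits

Information Gain = 0.9975 - 0.9939 = 0.0036 bits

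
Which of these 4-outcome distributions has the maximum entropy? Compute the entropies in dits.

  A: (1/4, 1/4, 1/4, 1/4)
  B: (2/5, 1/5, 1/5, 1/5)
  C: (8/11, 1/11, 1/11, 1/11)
A

For a discrete distribution over n outcomes, entropy is maximized by the uniform distribution.

Computing entropies:
H(A) = 0.6021 dits
H(B) = 0.5786 dits
H(C) = 0.3846 dits

The uniform distribution (where all probabilities equal 1/4) achieves the maximum entropy of log_10(4) = 0.6021 dits.

Distribution A has the highest entropy.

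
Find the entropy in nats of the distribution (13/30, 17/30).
0.6842 nats

Shannon entropy is H(X) = -Σ p(x) log p(x).

For P = (13/30, 17/30):
H = -13/30 × log_e(13/30) -17/30 × log_e(17/30)
H = 0.6842 nats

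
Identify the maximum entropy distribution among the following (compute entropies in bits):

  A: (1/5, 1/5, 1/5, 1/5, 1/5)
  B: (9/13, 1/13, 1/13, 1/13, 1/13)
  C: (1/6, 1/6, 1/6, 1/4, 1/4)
A

For a discrete distribution over n outcomes, entropy is maximized by the uniform distribution.

Computing entropies:
H(A) = 2.3219 bits
H(B) = 1.5059 bits
H(C) = 2.2925 bits

The uniform distribution (where all probabilities equal 1/5) achieves the maximum entropy of log_2(5) = 2.3219 bits.

Distribution A has the highest entropy.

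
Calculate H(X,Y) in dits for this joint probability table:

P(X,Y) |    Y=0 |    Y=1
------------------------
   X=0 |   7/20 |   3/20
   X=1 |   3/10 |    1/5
0.5798 dits

Joint entropy is H(X,Y) = -Σ_{x,y} p(x,y) log p(x,y).

Summing over all non-zero entries:
H(X,Y) = -[7/20·log_10(7/20) + 3/20·log_10(3/20) + 3/10·log_10(3/10) + 1/5·log_10(1/5)]
H(X,Y) = 0.5798 dits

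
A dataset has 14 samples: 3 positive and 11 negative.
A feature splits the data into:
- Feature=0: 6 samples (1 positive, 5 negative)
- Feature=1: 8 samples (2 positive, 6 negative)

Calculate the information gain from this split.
0.0074 bits

Information Gain = H(Y) - H(Y|Feature)

Before split:
P(positive) = 3/14 = 0.2143
H(Y) = 0.7496 bits

After split:
Feature=0: H = 0.6500 bits (weight = 6/14)
Feature=1: H = 0.8113 bits (weight = 8/14)
H(Y|Feature) = (6/14)×0.6500 + (8/14)×0.8113 = 0.7422 bits

Information Gain = 0.7496 - 0.7422 = 0.0074 bits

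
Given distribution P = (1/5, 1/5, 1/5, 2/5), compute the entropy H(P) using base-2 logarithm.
1.9219 bits

Shannon entropy is H(X) = -Σ p(x) log p(x).

For P = (1/5, 1/5, 1/5, 2/5):
H = -1/5 × log_2(1/5) -1/5 × log_2(1/5) -1/5 × log_2(1/5) -2/5 × log_2(2/5)
H = 1.9219 bits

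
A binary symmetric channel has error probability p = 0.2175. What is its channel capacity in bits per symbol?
0.2444 bits

For a binary symmetric channel (BSC) with error probability p:
Capacity C = 1 - H(p) bits per symbol

where H(p) = -p log₂(p) - (1-p) log₂(1-p) is the binary entropy function.

H(0.2175) = 0.7556 bits
C = 1 - 0.7556 = 0.2444 bits per symbol

This means we can reliably transmit up to 0.2444 bits of information per channel use.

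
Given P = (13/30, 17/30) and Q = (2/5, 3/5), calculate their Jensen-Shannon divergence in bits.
0.0008 bits

Jensen-Shannon divergence is:
JSD(P||Q) = 0.5 × D_KL(P||M) + 0.5 × D_KL(Q||M)
where M = 0.5 × (P + Q) is the mixture distribution.

M = 0.5 × (13/30, 17/30) + 0.5 × (2/5, 3/5) = (5/12, 7/12)

D_KL(P||M) = 0.0008 bits
D_KL(Q||M) = 0.0008 bits

JSD(P||Q) = 0.5 × 0.0008 + 0.5 × 0.0008 = 0.0008 bits

Unlike KL divergence, JSD is symmetric and bounded: 0 ≤ JSD ≤ log(2).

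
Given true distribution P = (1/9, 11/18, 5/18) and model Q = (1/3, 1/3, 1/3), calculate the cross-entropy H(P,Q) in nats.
1.0986 nats

Cross-entropy: H(P,Q) = -Σ p(x) log q(x)

Alternatively: H(P,Q) = H(P) + D_KL(P||Q)
H(P) = 0.9009 nats
D_KL(P||Q) = 0.1977 nats

H(P,Q) = 0.9009 + 0.1977 = 1.0986 nats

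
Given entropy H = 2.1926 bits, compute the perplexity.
4.5713

Perplexity is 2^H (or exp(H) for natural log).

H = 2.1926 bits
Perplexity = 2^2.1926 = 4.5713

Interpretation: The model's uncertainty is equivalent to choosing uniformly among 4.6 options.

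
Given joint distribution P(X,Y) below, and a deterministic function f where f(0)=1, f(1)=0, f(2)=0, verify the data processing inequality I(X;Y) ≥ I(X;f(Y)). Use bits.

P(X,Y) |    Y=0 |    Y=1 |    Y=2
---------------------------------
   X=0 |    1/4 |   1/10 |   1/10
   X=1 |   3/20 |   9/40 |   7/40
I(X;Y) = 0.0615, I(X;f(Y)) = 0.0600, inequality holds: 0.0615 ≥ 0.0600

Data Processing Inequality: For any Markov chain X → Y → Z, we have I(X;Y) ≥ I(X;Z).

Here Z = f(Y) is a deterministic function of Y, forming X → Y → Z.

Original I(X;Y) = 0.0615 bits

After applying f:
P(X,Z) where Z=f(Y):
- P(X,Z=0) = P(X,Y=1) + P(X,Y=2)
- P(X,Z=1) = P(X,Y=0)

I(X;Z) = I(X;f(Y)) = 0.0600 bits

Verification: 0.0615 ≥ 0.0600 ✓

Information cannot be created by processing; the function f can only lose information about X.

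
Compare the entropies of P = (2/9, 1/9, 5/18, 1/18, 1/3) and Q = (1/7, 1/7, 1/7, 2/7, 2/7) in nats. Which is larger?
Q

Computing entropies in nats:
H(P) = 1.4610
H(Q) = 1.5498

Distribution Q has higher entropy.

Intuition: The distribution closer to uniform (more spread out) has higher entropy.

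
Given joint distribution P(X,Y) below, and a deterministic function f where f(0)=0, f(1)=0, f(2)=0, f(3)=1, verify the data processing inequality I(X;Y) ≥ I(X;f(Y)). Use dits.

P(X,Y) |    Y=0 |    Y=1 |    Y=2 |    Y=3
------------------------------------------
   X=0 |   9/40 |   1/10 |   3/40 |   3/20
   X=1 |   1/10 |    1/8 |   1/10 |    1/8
I(X;Y) = 0.0104, I(X;f(Y)) = 0.0000, inequality holds: 0.0104 ≥ 0.0000

Data Processing Inequality: For any Markov chain X → Y → Z, we have I(X;Y) ≥ I(X;Z).

Here Z = f(Y) is a deterministic function of Y, forming X → Y → Z.

Original I(X;Y) = 0.0104 dits

After applying f:
P(X,Z) where Z=f(Y):
- P(X,Z=0) = P(X,Y=0) + P(X,Y=1) + P(X,Y=2)
- P(X,Z=1) = P(X,Y=3)

I(X;Z) = I(X;f(Y)) = 0.0000 dits

Verification: 0.0104 ≥ 0.0000 ✓

Information cannot be created by processing; the function f can only lose information about X.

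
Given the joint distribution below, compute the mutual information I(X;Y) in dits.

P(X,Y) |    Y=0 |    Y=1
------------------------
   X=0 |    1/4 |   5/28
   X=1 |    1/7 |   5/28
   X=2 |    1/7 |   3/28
0.0035 dits

Mutual information: I(X;Y) = H(X) + H(Y) - H(X,Y)

Marginals:
P(X) = (3/7, 9/28, 1/4), H(X) = 0.4667 dits
P(Y) = (15/28, 13/28), H(Y) = 0.2999 dits

Joint entropy: H(X,Y) = 0.7631 dits

I(X;Y) = 0.4667 + 0.2999 - 0.7631 = 0.0035 dits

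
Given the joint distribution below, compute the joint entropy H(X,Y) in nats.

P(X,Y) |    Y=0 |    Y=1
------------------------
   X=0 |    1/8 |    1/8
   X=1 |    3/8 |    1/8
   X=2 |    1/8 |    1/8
1.6675 nats

Joint entropy is H(X,Y) = -Σ_{x,y} p(x,y) log p(x,y).

Summing over all non-zero entries:
H(X,Y) = -[1/8·log_e(1/8) + 1/8·log_e(1/8) + 3/8·log_e(3/8) + 1/8·log_e(1/8) + 1/8·log_e(1/8) + 1/8·log_e(1/8)]
H(X,Y) = 1.6675 nats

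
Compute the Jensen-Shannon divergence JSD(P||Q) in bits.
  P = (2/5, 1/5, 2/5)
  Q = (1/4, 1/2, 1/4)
0.0731 bits

Jensen-Shannon divergence is:
JSD(P||Q) = 0.5 × D_KL(P||M) + 0.5 × D_KL(Q||M)
where M = 0.5 × (P + Q) is the mixture distribution.

M = 0.5 × (2/5, 1/5, 2/5) + 0.5 × (1/4, 1/2, 1/4) = (13/40, 7/20, 13/40)

D_KL(P||M) = 0.0782 bits
D_KL(Q||M) = 0.0680 bits

JSD(P||Q) = 0.5 × 0.0782 + 0.5 × 0.0680 = 0.0731 bits

Unlike KL divergence, JSD is symmetric and bounded: 0 ≤ JSD ≤ log(2).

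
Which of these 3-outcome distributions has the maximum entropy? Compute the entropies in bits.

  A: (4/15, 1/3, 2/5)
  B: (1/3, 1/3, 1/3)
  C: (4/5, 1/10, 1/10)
B

For a discrete distribution over n outcomes, entropy is maximized by the uniform distribution.

Computing entropies:
H(A) = 1.5656 bits
H(B) = 1.5850 bits
H(C) = 0.9219 bits

The uniform distribution (where all probabilities equal 1/3) achieves the maximum entropy of log_2(3) = 1.5850 bits.

Distribution B has the highest entropy.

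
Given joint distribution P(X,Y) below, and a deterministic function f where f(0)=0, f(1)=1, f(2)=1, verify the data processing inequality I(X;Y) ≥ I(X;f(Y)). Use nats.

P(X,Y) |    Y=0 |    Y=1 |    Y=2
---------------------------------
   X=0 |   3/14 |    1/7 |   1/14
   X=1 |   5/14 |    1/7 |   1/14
I(X;Y) = 0.0078, I(X;f(Y)) = 0.0078, inequality holds: 0.0078 ≥ 0.0078

Data Processing Inequality: For any Markov chain X → Y → Z, we have I(X;Y) ≥ I(X;Z).

Here Z = f(Y) is a deterministic function of Y, forming X → Y → Z.

Original I(X;Y) = 0.0078 nats

After applying f:
P(X,Z) where Z=f(Y):
- P(X,Z=0) = P(X,Y=0)
- P(X,Z=1) = P(X,Y=1) + P(X,Y=2)

I(X;Z) = I(X;f(Y)) = 0.0078 nats

Verification: 0.0078 ≥ 0.0078 ✓

Information cannot be created by processing; the function f can only lose information about X.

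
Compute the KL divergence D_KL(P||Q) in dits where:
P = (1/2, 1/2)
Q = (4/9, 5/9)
0.0027 dits

KL divergence: D_KL(P||Q) = Σ p(x) log(p(x)/q(x))

Computing term by term:
  x=0: 1/2 × log_10[(1/2)/(4/9)] = 1/2 × 0.0512 = 0.0256
  x=1: 1/2 × log_10[(1/2)/(5/9)] = 1/2 × -0.0458 = -0.0229

D_KL(P||Q) = 0.0027 dits

Note: KL divergence is always non-negative and equals 0 iff P = Q.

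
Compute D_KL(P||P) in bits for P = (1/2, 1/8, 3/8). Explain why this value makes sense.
0.0000 bits

KL divergence satisfies the Gibbs inequality: D_KL(P||Q) ≥ 0 for all distributions P, Q.

D_KL(P||Q) = Σ p(x) log(p(x)/q(x))
Each term is p(x) × log_2(p(x)/p(x)) = p(x) × log_2(1) = 0, so the sum is 0.
D_KL(P||Q) = 0.0000 bits

When P = Q, the KL divergence is exactly 0, as there is no 'divergence' between identical distributions.

This non-negativity is a fundamental property: relative entropy cannot be negative because it measures how different Q is from P.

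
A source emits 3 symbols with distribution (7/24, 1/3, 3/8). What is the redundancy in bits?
0.0075 bits

Redundancy measures how far a source is from maximum entropy:
R = H_max - H(X)

Maximum entropy for 3 symbols: H_max = log_2(3) = 1.5850 bits
Actual entropy: H(X) = 1.5774 bits
Redundancy: R = 1.5850 - 1.5774 = 0.0075 bits

This redundancy represents potential for compression: the source could be compressed by 0.0075 bits per symbol.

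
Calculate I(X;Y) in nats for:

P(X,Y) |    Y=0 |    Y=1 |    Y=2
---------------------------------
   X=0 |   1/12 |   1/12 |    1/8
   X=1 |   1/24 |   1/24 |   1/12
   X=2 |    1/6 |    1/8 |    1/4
0.0025 nats

Mutual information: I(X;Y) = H(X) + H(Y) - H(X,Y)

Marginals:
P(X) = (7/24, 1/6, 13/24), H(X) = 0.9901 nats
P(Y) = (7/24, 1/4, 11/24), H(Y) = 1.0635 nats

Joint entropy: H(X,Y) = 2.0511 nats

I(X;Y) = 0.9901 + 1.0635 - 2.0511 = 0.0025 nats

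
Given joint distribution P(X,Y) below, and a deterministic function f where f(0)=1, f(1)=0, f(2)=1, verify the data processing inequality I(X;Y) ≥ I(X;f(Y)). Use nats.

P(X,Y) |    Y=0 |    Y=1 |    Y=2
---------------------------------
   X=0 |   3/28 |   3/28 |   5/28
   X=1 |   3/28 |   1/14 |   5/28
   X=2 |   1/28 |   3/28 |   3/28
I(X;Y) = 0.0227, I(X;f(Y)) = 0.0186, inequality holds: 0.0227 ≥ 0.0186

Data Processing Inequality: For any Markov chain X → Y → Z, we have I(X;Y) ≥ I(X;Z).

Here Z = f(Y) is a deterministic function of Y, forming X → Y → Z.

Original I(X;Y) = 0.0227 nats

After applying f:
P(X,Z) where Z=f(Y):
- P(X,Z=0) = P(X,Y=1)
- P(X,Z=1) = P(X,Y=0) + P(X,Y=2)

I(X;Z) = I(X;f(Y)) = 0.0186 nats

Verification: 0.0227 ≥ 0.0186 ✓

Information cannot be created by processing; the function f can only lose information about X.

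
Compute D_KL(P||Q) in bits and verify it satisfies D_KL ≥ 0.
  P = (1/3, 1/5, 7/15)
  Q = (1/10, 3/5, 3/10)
0.5595 bits

KL divergence satisfies the Gibbs inequality: D_KL(P||Q) ≥ 0 for all distributions P, Q.

D_KL(P||Q) = Σ p(x) log(p(x)/q(x))
Term by term:
  x=0: 1/3 × log_2[(1/3)/(1/10)] = 0.5790
  x=1: 1/5 × log_2[(1/5)/(3/5)] = -0.3170
  x=2: 7/15 × log_2[(7/15)/(3/10)] = 0.2975
D_KL(P||Q) = 0.5595 bits

D_KL(P||Q) = 0.5595 ≥ 0 ✓

This non-negativity is a fundamental property: relative entropy cannot be negative because it measures how different Q is from P.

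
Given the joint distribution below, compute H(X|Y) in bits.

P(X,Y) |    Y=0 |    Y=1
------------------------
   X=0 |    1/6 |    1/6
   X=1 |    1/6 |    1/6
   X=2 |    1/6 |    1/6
1.5850 bits

Using the chain rule: H(X|Y) = H(X,Y) - H(Y)

First, compute H(X,Y) = 2.5850 bits

Marginal P(Y) = (1/2, 1/2)
H(Y) = 1.0000 bits

H(X|Y) = H(X,Y) - H(Y) = 2.5850 - 1.0000 = 1.5850 bits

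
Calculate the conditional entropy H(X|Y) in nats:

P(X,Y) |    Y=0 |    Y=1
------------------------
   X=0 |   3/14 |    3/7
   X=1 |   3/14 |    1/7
0.6184 nats

Using the chain rule: H(X|Y) = H(X,Y) - H(Y)

First, compute H(X,Y) = 1.3013 nats

Marginal P(Y) = (3/7, 4/7)
H(Y) = 0.6829 nats

H(X|Y) = H(X,Y) - H(Y) = 1.3013 - 0.6829 = 0.6184 nats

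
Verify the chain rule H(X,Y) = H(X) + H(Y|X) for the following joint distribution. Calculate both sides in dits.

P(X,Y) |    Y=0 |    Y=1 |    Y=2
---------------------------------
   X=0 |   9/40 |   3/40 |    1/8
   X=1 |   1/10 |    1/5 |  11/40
H(X,Y) = 0.7370, H(X) = 0.2961, H(Y|X) = 0.4409 (all in dits)

Chain rule: H(X,Y) = H(X) + H(Y|X)

Left side — joint entropy directly:
H(X,Y) = -Σ p(x,y) log p(x,y) = 0.7370 dits

Right side — compute H(Y|X) from the conditional distributions:
P(X) = (17/40, 23/40), so H(X) = 0.2961 dits
H(Y|X) = Σ_x P(X=x) · H(Y|X=x):
  P(Y|X=0) = (9/17, 3/17, 5/17), H(Y|X=0) = 0.4355, weight P(X=0) = 17/40
  P(Y|X=1) = (4/23, 8/23, 11/23), H(Y|X=1) = 0.4448, weight P(X=1) = 23/40
H(Y|X) = 0.4409 dits

H(X) + H(Y|X) = 0.2961 + 0.4409 = 0.7370 dits

Both sides equal 0.7370 dits. ✓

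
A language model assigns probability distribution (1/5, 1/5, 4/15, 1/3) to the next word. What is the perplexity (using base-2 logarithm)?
3.9057

Perplexity is 2^H (or exp(H) for natural log).

First, H = -Σ p log p = 1.9656 bits
Perplexity = 2^1.9656 = 3.9057

Interpretation: The model's uncertainty is equivalent to choosing uniformly among 3.9 options.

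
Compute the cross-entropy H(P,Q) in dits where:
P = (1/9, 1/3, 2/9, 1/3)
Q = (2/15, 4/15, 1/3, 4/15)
0.5859 dits

Cross-entropy: H(P,Q) = -Σ p(x) log q(x)

Alternatively: H(P,Q) = H(P) + D_KL(P||Q)
H(P) = 0.5693 dits
D_KL(P||Q) = 0.0167 dits

H(P,Q) = 0.5693 + 0.0167 = 0.5859 dits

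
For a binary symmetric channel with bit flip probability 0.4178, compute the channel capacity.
0.0196 bits

For a binary symmetric channel (BSC) with error probability p:
Capacity C = 1 - H(p) bits per symbol

where H(p) = -p log₂(p) - (1-p) log₂(1-p) is the binary entropy function.

H(0.4178) = 0.9804 bits
C = 1 - 0.9804 = 0.0196 bits per symbol

This means we can reliably transmit up to 0.0196 bits of information per channel use.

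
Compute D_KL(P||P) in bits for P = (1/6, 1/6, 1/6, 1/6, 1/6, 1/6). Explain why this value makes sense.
0.0000 bits

KL divergence satisfies the Gibbs inequality: D_KL(P||Q) ≥ 0 for all distributions P, Q.

D_KL(P||Q) = Σ p(x) log(p(x)/q(x))
Each term is p(x) × log_2(p(x)/p(x)) = p(x) × log_2(1) = 0, so the sum is 0.
D_KL(P||Q) = 0.0000 bits

When P = Q, the KL divergence is exactly 0, as there is no 'divergence' between identical distributions.

This non-negativity is a fundamental property: relative entropy cannot be negative because it measures how different Q is from P.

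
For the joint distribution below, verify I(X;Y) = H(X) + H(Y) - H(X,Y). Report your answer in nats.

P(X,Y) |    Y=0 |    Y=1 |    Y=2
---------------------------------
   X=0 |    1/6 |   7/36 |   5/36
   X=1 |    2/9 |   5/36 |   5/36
I(X;Y) = 0.0086 nats

Mutual information has multiple equivalent forms:
- I(X;Y) = H(X) - H(X|Y)
- I(X;Y) = H(Y) - H(Y|X)
- I(X;Y) = H(X) + H(Y) - H(X,Y)

Computing all quantities:
H(X) = 0.6931, H(Y) = 1.0893, H(X,Y) = 1.7738
H(X|Y) = 0.6845, H(Y|X) = 1.0807

Verification:
H(X) - H(X|Y) = 0.6931 - 0.6845 = 0.0086
H(Y) - H(Y|X) = 1.0893 - 1.0807 = 0.0086
H(X) + H(Y) - H(X,Y) = 0.6931 + 1.0893 - 1.7738 = 0.0086

All forms give I(X;Y) = 0.0086 nats. ✓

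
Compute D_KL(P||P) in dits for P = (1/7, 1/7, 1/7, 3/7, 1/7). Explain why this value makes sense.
0.0000 dits

KL divergence satisfies the Gibbs inequality: D_KL(P||Q) ≥ 0 for all distributions P, Q.

D_KL(P||Q) = Σ p(x) log(p(x)/q(x))
Each term is p(x) × log_10(p(x)/p(x)) = p(x) × log_10(1) = 0, so the sum is 0.
D_KL(P||Q) = 0.0000 dits

When P = Q, the KL divergence is exactly 0, as there is no 'divergence' between identical distributions.

This non-negativity is a fundamental property: relative entropy cannot be negative because it measures how different Q is from P.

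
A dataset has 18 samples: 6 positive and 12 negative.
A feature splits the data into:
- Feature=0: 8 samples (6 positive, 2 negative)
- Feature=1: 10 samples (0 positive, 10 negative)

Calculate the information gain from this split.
0.5577 bits

Information Gain = H(Y) - H(Y|Feature)

Before split:
P(positive) = 6/18 = 0.3333
H(Y) = 0.9183 bits

After split:
Feature=0: H = 0.8113 bits (weight = 8/18)
Feature=1: H = 0.0000 bits (weight = 10/18)
H(Y|Feature) = (8/18)×0.8113 + (10/18)×0.0000 = 0.3606 bits

Information Gain = 0.9183 - 0.3606 = 0.5577 bits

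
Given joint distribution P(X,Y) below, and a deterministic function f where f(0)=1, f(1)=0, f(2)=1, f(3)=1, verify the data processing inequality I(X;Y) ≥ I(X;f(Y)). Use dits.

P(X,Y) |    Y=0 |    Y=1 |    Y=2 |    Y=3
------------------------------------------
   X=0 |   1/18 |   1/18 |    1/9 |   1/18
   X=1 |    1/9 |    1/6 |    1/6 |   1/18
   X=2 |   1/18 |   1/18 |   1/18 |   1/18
I(X;Y) = 0.0093, I(X;f(Y)) = 0.0037, inequality holds: 0.0093 ≥ 0.0037

Data Processing Inequality: For any Markov chain X → Y → Z, we have I(X;Y) ≥ I(X;Z).

Here Z = f(Y) is a deterministic function of Y, forming X → Y → Z.

Original I(X;Y) = 0.0093 dits

After applying f:
P(X,Z) where Z=f(Y):
- P(X,Z=0) = P(X,Y=1)
- P(X,Z=1) = P(X,Y=0) + P(X,Y=2) + P(X,Y=3)

I(X;Z) = I(X;f(Y)) = 0.0037 dits

Verification: 0.0093 ≥ 0.0037 ✓

Information cannot be created by processing; the function f can only lose information about X.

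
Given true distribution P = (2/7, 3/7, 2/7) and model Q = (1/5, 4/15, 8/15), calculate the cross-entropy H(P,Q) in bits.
1.7398 bits

Cross-entropy: H(P,Q) = -Σ p(x) log q(x)

Alternatively: H(P,Q) = H(P) + D_KL(P||Q)
H(P) = 1.5567 bits
D_KL(P||Q) = 0.1831 bits

H(P,Q) = 1.5567 + 0.1831 = 1.7398 bits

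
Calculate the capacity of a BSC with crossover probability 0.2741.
0.1527 bits

For a binary symmetric channel (BSC) with error probability p:
Capacity C = 1 - H(p) bits per symbol

where H(p) = -p log₂(p) - (1-p) log₂(1-p) is the binary entropy function.

H(0.2741) = 0.8473 bits
C = 1 - 0.8473 = 0.1527 bits per symbol

This means we can reliably transmit up to 0.1527 bits of information per channel use.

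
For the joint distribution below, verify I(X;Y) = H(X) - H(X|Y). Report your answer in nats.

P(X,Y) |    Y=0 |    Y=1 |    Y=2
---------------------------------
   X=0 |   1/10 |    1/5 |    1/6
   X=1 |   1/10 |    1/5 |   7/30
I(X;Y) = 0.0034 nats

Mutual information has multiple equivalent forms:
- I(X;Y) = H(X) - H(X|Y)
- I(X;Y) = H(Y) - H(Y|X)
- I(X;Y) = H(X) + H(Y) - H(X,Y)

Computing all quantities:
H(X) = 0.6909, H(Y) = 1.0549, H(X,Y) = 1.7425
H(X|Y) = 0.6876, H(Y|X) = 1.0516

Verification:
H(X) - H(X|Y) = 0.6909 - 0.6876 = 0.0034
H(Y) - H(Y|X) = 1.0549 - 1.0516 = 0.0034
H(X) + H(Y) - H(X,Y) = 0.6909 + 1.0549 - 1.7425 = 0.0034

All forms give I(X;Y) = 0.0034 nats. ✓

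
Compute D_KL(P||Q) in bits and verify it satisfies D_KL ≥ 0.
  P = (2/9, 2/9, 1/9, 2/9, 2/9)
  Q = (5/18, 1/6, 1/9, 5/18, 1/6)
0.0414 bits

KL divergence satisfies the Gibbs inequality: D_KL(P||Q) ≥ 0 for all distributions P, Q.

D_KL(P||Q) = Σ p(x) log(p(x)/q(x))
Term by term:
  x=0: 2/9 × log_2[(2/9)/(5/18)] = -0.0715
  x=1: 2/9 × log_2[(2/9)/(1/6)] = 0.0922
  x=2: 1/9 × log_2[(1/9)/(1/9)] = 0.0000
  x=3: 2/9 × log_2[(2/9)/(5/18)] = -0.0715
  x=4: 2/9 × log_2[(2/9)/(1/6)] = 0.0922
D_KL(P||Q) = 0.0414 bits

D_KL(P||Q) = 0.0414 ≥ 0 ✓

This non-negativity is a fundamental property: relative entropy cannot be negative because it measures how different Q is from P.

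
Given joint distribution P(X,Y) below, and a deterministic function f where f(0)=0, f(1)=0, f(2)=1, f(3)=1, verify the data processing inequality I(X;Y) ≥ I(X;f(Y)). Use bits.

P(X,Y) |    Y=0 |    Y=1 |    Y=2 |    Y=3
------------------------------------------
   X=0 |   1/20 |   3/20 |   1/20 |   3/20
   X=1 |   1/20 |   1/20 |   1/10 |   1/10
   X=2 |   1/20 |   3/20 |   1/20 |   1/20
I(X;Y) = 0.0884, I(X;f(Y)) = 0.0490, inequality holds: 0.0884 ≥ 0.0490

Data Processing Inequality: For any Markov chain X → Y → Z, we have I(X;Y) ≥ I(X;Z).

Here Z = f(Y) is a deterministic function of Y, forming X → Y → Z.

Original I(X;Y) = 0.0884 bits

After applying f:
P(X,Z) where Z=f(Y):
- P(X,Z=0) = P(X,Y=0) + P(X,Y=1)
- P(X,Z=1) = P(X,Y=2) + P(X,Y=3)

I(X;Z) = I(X;f(Y)) = 0.0490 bits

Verification: 0.0884 ≥ 0.0490 ✓

Information cannot be created by processing; the function f can only lose information about X.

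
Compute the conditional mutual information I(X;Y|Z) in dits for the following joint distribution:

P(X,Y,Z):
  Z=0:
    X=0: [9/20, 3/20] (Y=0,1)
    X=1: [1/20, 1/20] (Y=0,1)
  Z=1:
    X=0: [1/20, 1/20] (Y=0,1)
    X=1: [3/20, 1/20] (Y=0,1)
0.0092 dits

Conditional mutual information: I(X;Y|Z) = H(X|Z) + H(Y|Z) - H(X,Y|Z)

H(Z) = 0.2653
H(X,Z) = 0.4729 → H(X|Z) = 0.2076
H(Y,Z) = 0.5301 → H(Y|Z) = 0.2648
H(X,Y,Z) = 0.7285 → H(X,Y|Z) = 0.4632

I(X;Y|Z) = 0.2076 + 0.2648 - 0.4632 = 0.0092 dits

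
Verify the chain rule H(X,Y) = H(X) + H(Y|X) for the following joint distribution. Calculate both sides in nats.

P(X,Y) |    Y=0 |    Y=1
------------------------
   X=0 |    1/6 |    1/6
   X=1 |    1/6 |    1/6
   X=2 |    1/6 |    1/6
H(X,Y) = 1.7918, H(X) = 1.0986, H(Y|X) = 0.6931 (all in nats)

Chain rule: H(X,Y) = H(X) + H(Y|X)

Left side — joint entropy directly:
H(X,Y) = -Σ p(x,y) log p(x,y) = 1.7918 nats

Right side — compute H(Y|X) from the conditional distributions:
P(X) = (1/3, 1/3, 1/3), so H(X) = 1.0986 nats
H(Y|X) = Σ_x P(X=x) · H(Y|X=x):
  P(Y|X=0) = (1/2, 1/2), H(Y|X=0) = 0.6931, weight P(X=0) = 1/3
  P(Y|X=1) = (1/2, 1/2), H(Y|X=1) = 0.6931, weight P(X=1) = 1/3
  P(Y|X=2) = (1/2, 1/2), H(Y|X=2) = 0.6931, weight P(X=2) = 1/3
H(Y|X) = 0.6931 nats

H(X) + H(Y|X) = 1.0986 + 0.6931 = 1.7918 nats

Both sides equal 1.7918 nats. ✓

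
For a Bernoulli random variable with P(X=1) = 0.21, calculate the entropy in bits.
0.7415 bits

The binary entropy function is:
H(p) = -p log(p) - (1-p) log(1-p)

H(0.21) = -0.21 × log_2(0.21) - 0.79 × log_2(0.79)
H(0.21) = 0.7415 bits

Note: Binary entropy is maximized at p=0.5 (H=1 bit) and minimized at p=0 or p=1 (H=0).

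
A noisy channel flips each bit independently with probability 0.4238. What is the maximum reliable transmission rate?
0.0168 bits

For a binary symmetric channel (BSC) with error probability p:
Capacity C = 1 - H(p) bits per symbol

where H(p) = -p log₂(p) - (1-p) log₂(1-p) is the binary entropy function.

H(0.4238) = 0.9832 bits
C = 1 - 0.9832 = 0.0168 bits per symbol

This means we can reliably transmit up to 0.0168 bits of information per channel use.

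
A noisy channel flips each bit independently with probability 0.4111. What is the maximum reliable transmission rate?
0.0229 bits

For a binary symmetric channel (BSC) with error probability p:
Capacity C = 1 - H(p) bits per symbol

where H(p) = -p log₂(p) - (1-p) log₂(1-p) is the binary entropy function.

H(0.4111) = 0.9771 bits
C = 1 - 0.9771 = 0.0229 bits per symbol

This means we can reliably transmit up to 0.0229 bits of information per channel use.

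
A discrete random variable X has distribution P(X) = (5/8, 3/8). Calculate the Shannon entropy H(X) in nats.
0.6616 nats

Shannon entropy is H(X) = -Σ p(x) log p(x).

For P = (5/8, 3/8):
H = -5/8 × log_e(5/8) -3/8 × log_e(3/8)
H = 0.6616 nats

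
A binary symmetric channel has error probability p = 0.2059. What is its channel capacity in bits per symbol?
0.2664 bits

For a binary symmetric channel (BSC) with error probability p:
Capacity C = 1 - H(p) bits per symbol

where H(p) = -p log₂(p) - (1-p) log₂(1-p) is the binary entropy function.

H(0.2059) = 0.7336 bits
C = 1 - 0.7336 = 0.2664 bits per symbol

This means we can reliably transmit up to 0.2664 bits of information per channel use.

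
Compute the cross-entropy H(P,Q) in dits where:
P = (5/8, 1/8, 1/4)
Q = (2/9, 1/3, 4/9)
0.5559 dits

Cross-entropy: H(P,Q) = -Σ p(x) log q(x)

Alternatively: H(P,Q) = H(P) + D_KL(P||Q)
H(P) = 0.3910 dits
D_KL(P||Q) = 0.1650 dits

H(P,Q) = 0.3910 + 0.1650 = 0.5559 dits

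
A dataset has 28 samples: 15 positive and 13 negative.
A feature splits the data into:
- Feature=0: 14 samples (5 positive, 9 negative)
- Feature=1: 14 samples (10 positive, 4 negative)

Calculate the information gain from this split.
0.0946 bits

Information Gain = H(Y) - H(Y|Feature)

Before split:
P(positive) = 15/28 = 0.5357
H(Y) = 0.9963 bits

After split:
Feature=0: H = 0.9403 bits (weight = 14/28)
Feature=1: H = 0.8631 bits (weight = 14/28)
H(Y|Feature) = (14/28)×0.9403 + (14/28)×0.8631 = 0.9017 bits

Information Gain = 0.9963 - 0.9017 = 0.0946 bits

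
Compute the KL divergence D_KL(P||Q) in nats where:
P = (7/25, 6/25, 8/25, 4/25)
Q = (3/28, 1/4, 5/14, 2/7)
0.1313 nats

KL divergence: D_KL(P||Q) = Σ p(x) log(p(x)/q(x))

Computing term by term:
  x=0: 7/25 × log_e[(7/25)/(3/28)] = 7/25 × 0.9606 = 0.2690
  x=1: 6/25 × log_e[(6/25)/(1/4)] = 6/25 × -0.0408 = -0.0098
  x=2: 8/25 × log_e[(8/25)/(5/14)] = 8/25 × -0.1098 = -0.0351
  x=3: 4/25 × log_e[(4/25)/(2/7)] = 4/25 × -0.5798 = -0.0928

D_KL(P||Q) = 0.1313 nats

Note: KL divergence is always non-negative and equals 0 iff P = Q.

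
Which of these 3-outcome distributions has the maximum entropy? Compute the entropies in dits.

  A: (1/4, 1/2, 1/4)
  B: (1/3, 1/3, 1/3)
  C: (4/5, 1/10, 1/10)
B

For a discrete distribution over n outcomes, entropy is maximized by the uniform distribution.

Computing entropies:
H(A) = 0.4515 dits
H(B) = 0.4771 dits
H(C) = 0.2775 dits

The uniform distribution (where all probabilities equal 1/3) achieves the maximum entropy of log_10(3) = 0.4771 dits.

Distribution B has the highest entropy.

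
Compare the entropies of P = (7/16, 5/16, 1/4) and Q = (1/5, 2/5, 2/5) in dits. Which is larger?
P

Computing entropies in dits:
H(P) = 0.4654
H(Q) = 0.4581

Distribution P has higher entropy.

Intuition: The distribution closer to uniform (more spread out) has higher entropy.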